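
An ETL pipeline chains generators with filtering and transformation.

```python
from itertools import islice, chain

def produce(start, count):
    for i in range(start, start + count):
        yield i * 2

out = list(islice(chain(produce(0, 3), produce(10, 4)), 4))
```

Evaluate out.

Step 1: produce(0, 3) yields [0, 2, 4].
Step 2: produce(10, 4) yields [20, 22, 24, 26].
Step 3: chain concatenates: [0, 2, 4, 20, 22, 24, 26].
Step 4: islice takes first 4: [0, 2, 4, 20].
Therefore out = [0, 2, 4, 20].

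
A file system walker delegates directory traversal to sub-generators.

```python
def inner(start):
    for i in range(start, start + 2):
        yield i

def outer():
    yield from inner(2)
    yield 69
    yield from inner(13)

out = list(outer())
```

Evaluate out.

Step 1: outer() delegates to inner(2):
  yield 2
  yield 3
Step 2: yield 69
Step 3: Delegates to inner(13):
  yield 13
  yield 14
Therefore out = [2, 3, 69, 13, 14].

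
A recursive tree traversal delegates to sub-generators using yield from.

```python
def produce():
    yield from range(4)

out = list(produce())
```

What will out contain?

Step 1: yield from delegates to the iterable, yielding each element.
Step 2: Collected values: [0, 1, 2, 3].
Therefore out = [0, 1, 2, 3].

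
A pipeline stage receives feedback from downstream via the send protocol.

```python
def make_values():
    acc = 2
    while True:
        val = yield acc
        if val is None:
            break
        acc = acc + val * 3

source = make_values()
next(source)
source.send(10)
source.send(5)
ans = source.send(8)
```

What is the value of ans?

Step 1: next() -> yield acc=2.
Step 2: send(10) -> val=10, acc = 2 + 10*3 = 32, yield 32.
Step 3: send(5) -> val=5, acc = 32 + 5*3 = 47, yield 47.
Step 4: send(8) -> val=8, acc = 47 + 8*3 = 71, yield 71.
Therefore ans = 71.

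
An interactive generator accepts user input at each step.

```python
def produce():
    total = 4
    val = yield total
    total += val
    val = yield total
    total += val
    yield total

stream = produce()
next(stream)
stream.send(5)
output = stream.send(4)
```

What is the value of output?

Step 1: next() -> yield total=4.
Step 2: send(5) -> val=5, total = 4+5 = 9, yield 9.
Step 3: send(4) -> val=4, total = 9+4 = 13, yield 13.
Therefore output = 13.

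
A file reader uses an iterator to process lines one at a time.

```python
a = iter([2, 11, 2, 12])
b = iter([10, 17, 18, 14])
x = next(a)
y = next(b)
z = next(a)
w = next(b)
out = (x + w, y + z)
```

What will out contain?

Step 1: a iterates [2, 11, 2, 12], b iterates [10, 17, 18, 14].
Step 2: x = next(a) = 2, y = next(b) = 10.
Step 3: z = next(a) = 11, w = next(b) = 17.
Step 4: out = (2 + 17, 10 + 11) = (19, 21).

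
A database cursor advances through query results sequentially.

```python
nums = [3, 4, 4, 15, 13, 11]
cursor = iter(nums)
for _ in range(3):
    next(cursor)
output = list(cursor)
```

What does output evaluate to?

Step 1: Create iterator over [3, 4, 4, 15, 13, 11].
Step 2: Advance 3 positions (consuming [3, 4, 4]).
Step 3: list() collects remaining elements: [15, 13, 11].
Therefore output = [15, 13, 11].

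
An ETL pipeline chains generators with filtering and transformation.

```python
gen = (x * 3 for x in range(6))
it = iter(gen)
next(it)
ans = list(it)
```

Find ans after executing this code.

Step 1: Generator produces [0, 3, 6, 9, 12, 15].
Step 2: next(it) consumes first element (0).
Step 3: list(it) collects remaining: [3, 6, 9, 12, 15].
Therefore ans = [3, 6, 9, 12, 15].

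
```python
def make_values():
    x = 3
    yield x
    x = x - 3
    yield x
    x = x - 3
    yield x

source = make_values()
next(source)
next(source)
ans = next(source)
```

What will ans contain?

Step 1: Trace through generator execution:
  Yield 1: x starts at 3, yield 3
  Yield 2: x = 3 - 3 = 0, yield 0
  Yield 3: x = 0 - 3 = -3, yield -3
Step 2: First next() gets 3, second next() gets the second value, third next() yields -3.
Therefore ans = -3.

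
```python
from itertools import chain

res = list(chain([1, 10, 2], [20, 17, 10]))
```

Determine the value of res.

Step 1: chain() concatenates iterables: [1, 10, 2] + [20, 17, 10].
Therefore res = [1, 10, 2, 20, 17, 10].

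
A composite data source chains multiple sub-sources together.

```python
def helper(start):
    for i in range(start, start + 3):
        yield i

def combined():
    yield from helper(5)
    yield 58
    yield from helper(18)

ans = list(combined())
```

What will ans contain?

Step 1: combined() delegates to helper(5):
  yield 5
  yield 6
  yield 7
Step 2: yield 58
Step 3: Delegates to helper(18):
  yield 18
  yield 19
  yield 20
Therefore ans = [5, 6, 7, 58, 18, 19, 20].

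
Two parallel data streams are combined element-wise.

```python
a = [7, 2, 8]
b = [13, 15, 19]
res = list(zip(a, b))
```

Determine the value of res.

Step 1: zip pairs elements at same index:
  Index 0: (7, 13)
  Index 1: (2, 15)
  Index 2: (8, 19)
Therefore res = [(7, 13), (2, 15), (8, 19)].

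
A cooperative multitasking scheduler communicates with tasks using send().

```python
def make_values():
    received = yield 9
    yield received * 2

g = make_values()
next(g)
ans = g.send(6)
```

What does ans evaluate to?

Step 1: next(g) advances to first yield, producing 9.
Step 2: send(6) resumes, received = 6.
Step 3: yield received * 2 = 6 * 2 = 12.
Therefore ans = 12.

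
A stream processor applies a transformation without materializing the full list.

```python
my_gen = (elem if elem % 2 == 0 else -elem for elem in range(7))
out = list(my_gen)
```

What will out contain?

Step 1: For each elem in range(7), yield elem if even, else -elem:
  elem=0: even, yield 0
  elem=1: odd, yield -1
  elem=2: even, yield 2
  elem=3: odd, yield -3
  elem=4: even, yield 4
  elem=5: odd, yield -5
  elem=6: even, yield 6
Therefore out = [0, -1, 2, -3, 4, -5, 6].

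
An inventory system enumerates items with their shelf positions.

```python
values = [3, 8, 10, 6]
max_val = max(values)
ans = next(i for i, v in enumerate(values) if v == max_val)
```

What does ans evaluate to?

Step 1: max([3, 8, 10, 6]) = 10.
Step 2: Find first index where value == 10:
  Index 0: 3 != 10
  Index 1: 8 != 10
  Index 2: 10 == 10, found!
Therefore ans = 2.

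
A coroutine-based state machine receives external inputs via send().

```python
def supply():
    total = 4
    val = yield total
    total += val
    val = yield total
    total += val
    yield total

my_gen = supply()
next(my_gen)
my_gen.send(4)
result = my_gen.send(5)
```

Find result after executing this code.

Step 1: next() -> yield total=4.
Step 2: send(4) -> val=4, total = 4+4 = 8, yield 8.
Step 3: send(5) -> val=5, total = 8+5 = 13, yield 13.
Therefore result = 13.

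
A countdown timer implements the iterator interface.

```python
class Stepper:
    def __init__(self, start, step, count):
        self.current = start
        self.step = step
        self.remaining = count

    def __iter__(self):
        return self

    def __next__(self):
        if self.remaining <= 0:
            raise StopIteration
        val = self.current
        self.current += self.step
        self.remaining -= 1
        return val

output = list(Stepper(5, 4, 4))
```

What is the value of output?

Step 1: Stepper starts at 5, increments by 4, for 4 steps:
  Yield 5, then current += 4
  Yield 9, then current += 4
  Yield 13, then current += 4
  Yield 17, then current += 4
Therefore output = [5, 9, 13, 17].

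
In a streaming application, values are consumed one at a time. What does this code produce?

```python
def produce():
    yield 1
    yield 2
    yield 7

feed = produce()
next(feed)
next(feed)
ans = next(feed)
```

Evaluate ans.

Step 1: produce() creates a generator.
Step 2: next(feed) yields 1 (consumed and discarded).
Step 3: next(feed) yields 2 (consumed and discarded).
Step 4: next(feed) yields 7, assigned to ans.
Therefore ans = 7.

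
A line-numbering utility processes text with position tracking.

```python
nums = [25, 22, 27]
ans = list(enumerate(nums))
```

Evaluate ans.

Step 1: enumerate pairs each element with its index:
  (0, 25)
  (1, 22)
  (2, 27)
Therefore ans = [(0, 25), (1, 22), (2, 27)].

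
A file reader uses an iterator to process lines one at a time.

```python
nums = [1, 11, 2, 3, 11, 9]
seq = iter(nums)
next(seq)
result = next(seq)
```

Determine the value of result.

Step 1: Create iterator over [1, 11, 2, 3, 11, 9].
Step 2: next() consumes 1.
Step 3: next() returns 11.
Therefore result = 11.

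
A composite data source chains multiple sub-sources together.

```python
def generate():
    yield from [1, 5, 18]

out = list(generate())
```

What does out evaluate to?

Step 1: yield from delegates to the iterable, yielding each element.
Step 2: Collected values: [1, 5, 18].
Therefore out = [1, 5, 18].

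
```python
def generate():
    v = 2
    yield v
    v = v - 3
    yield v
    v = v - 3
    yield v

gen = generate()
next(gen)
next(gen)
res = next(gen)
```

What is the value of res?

Step 1: Trace through generator execution:
  Yield 1: v starts at 2, yield 2
  Yield 2: v = 2 - 3 = -1, yield -1
  Yield 3: v = -1 - 3 = -4, yield -4
Step 2: First next() gets 2, second next() gets the second value, third next() yields -4.
Therefore res = -4.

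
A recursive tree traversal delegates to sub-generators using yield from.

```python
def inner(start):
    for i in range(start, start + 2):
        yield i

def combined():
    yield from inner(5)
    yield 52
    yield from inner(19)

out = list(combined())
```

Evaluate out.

Step 1: combined() delegates to inner(5):
  yield 5
  yield 6
Step 2: yield 52
Step 3: Delegates to inner(19):
  yield 19
  yield 20
Therefore out = [5, 6, 52, 19, 20].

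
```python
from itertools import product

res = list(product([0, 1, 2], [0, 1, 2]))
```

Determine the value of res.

Step 1: product([0, 1, 2], [0, 1, 2]) gives all pairs:
  (0, 0)
  (0, 1)
  (0, 2)
  (1, 0)
  (1, 1)
  (1, 2)
  (2, 0)
  (2, 1)
  (2, 2)
Therefore res = [(0, 0), (0, 1), (0, 2), (1, 0), (1, 1), (1, 2), (2, 0), (2, 1), (2, 2)].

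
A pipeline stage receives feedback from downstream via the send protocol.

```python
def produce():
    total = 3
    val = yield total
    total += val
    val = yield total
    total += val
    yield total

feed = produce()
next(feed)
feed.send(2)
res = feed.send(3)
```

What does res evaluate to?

Step 1: next() -> yield total=3.
Step 2: send(2) -> val=2, total = 3+2 = 5, yield 5.
Step 3: send(3) -> val=3, total = 5+3 = 8, yield 8.
Therefore res = 8.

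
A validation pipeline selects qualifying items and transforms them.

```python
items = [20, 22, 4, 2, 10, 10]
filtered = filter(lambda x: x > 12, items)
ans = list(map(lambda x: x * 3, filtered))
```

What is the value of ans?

Step 1: Filter items for elements > 12:
  20: kept
  22: kept
  4: removed
  2: removed
  10: removed
  10: removed
Step 2: Map x * 3 on filtered [20, 22]:
  20 -> 60
  22 -> 66
Therefore ans = [60, 66].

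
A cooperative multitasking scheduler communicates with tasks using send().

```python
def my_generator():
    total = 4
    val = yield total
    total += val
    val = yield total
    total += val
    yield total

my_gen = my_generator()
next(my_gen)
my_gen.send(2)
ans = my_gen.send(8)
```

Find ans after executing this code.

Step 1: next() -> yield total=4.
Step 2: send(2) -> val=2, total = 4+2 = 6, yield 6.
Step 3: send(8) -> val=8, total = 6+8 = 14, yield 14.
Therefore ans = 14.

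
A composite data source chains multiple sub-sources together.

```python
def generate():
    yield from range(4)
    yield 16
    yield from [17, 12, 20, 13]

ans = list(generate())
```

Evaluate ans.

Step 1: Trace yields in order:
  yield 0
  yield 1
  yield 2
  yield 3
  yield 16
  yield 17
  yield 12
  yield 20
  yield 13
Therefore ans = [0, 1, 2, 3, 16, 17, 12, 20, 13].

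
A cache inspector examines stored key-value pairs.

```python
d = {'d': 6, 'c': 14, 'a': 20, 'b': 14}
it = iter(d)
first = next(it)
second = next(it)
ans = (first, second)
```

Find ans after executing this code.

Step 1: iter(d) iterates over keys: ['d', 'c', 'a', 'b'].
Step 2: first = next(it) = 'd', second = next(it) = 'c'.
Therefore ans = ('d', 'c').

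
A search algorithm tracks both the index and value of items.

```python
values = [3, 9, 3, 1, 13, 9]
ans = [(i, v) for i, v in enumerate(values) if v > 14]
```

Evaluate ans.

Step 1: Filter enumerate([3, 9, 3, 1, 13, 9]) keeping v > 14:
  (0, 3): 3 <= 14, excluded
  (1, 9): 9 <= 14, excluded
  (2, 3): 3 <= 14, excluded
  (3, 1): 1 <= 14, excluded
  (4, 13): 13 <= 14, excluded
  (5, 9): 9 <= 14, excluded
Therefore ans = [].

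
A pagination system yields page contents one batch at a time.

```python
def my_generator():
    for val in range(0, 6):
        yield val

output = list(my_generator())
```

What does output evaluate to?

Step 1: The generator yields each value from range(0, 6).
Step 2: list() consumes all yields: [0, 1, 2, 3, 4, 5].
Therefore output = [0, 1, 2, 3, 4, 5].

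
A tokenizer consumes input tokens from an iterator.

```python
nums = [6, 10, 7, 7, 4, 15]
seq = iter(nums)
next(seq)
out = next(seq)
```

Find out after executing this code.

Step 1: Create iterator over [6, 10, 7, 7, 4, 15].
Step 2: next() consumes 6.
Step 3: next() returns 10.
Therefore out = 10.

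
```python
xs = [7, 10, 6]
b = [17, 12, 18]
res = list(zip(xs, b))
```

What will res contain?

Step 1: zip pairs elements at same index:
  Index 0: (7, 17)
  Index 1: (10, 12)
  Index 2: (6, 18)
Therefore res = [(7, 17), (10, 12), (6, 18)].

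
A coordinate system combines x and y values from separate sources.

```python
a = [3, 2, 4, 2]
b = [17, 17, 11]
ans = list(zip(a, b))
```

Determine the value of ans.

Step 1: zip stops at shortest (len(a)=4, len(b)=3):
  Index 0: (3, 17)
  Index 1: (2, 17)
  Index 2: (4, 11)
Step 2: Last element of a (2) has no pair, dropped.
Therefore ans = [(3, 17), (2, 17), (4, 11)].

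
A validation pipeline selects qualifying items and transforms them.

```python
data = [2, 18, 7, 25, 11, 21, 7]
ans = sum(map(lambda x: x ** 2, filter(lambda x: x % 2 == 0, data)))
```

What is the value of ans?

Step 1: Filter even numbers from [2, 18, 7, 25, 11, 21, 7]: [2, 18]
Step 2: Square each: [4, 324]
Step 3: Sum = 328.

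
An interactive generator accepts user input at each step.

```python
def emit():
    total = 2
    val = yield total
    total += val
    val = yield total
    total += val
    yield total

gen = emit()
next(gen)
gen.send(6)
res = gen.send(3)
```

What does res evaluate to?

Step 1: next() -> yield total=2.
Step 2: send(6) -> val=6, total = 2+6 = 8, yield 8.
Step 3: send(3) -> val=3, total = 8+3 = 11, yield 11.
Therefore res = 11.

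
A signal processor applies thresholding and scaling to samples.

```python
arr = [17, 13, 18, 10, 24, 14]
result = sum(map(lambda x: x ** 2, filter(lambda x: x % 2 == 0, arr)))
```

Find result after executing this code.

Step 1: Filter even numbers from [17, 13, 18, 10, 24, 14]: [18, 10, 24, 14]
Step 2: Square each: [324, 100, 576, 196]
Step 3: Sum = 1196.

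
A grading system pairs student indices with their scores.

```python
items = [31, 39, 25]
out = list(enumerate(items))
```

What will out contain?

Step 1: enumerate pairs each element with its index:
  (0, 31)
  (1, 39)
  (2, 25)
Therefore out = [(0, 31), (1, 39), (2, 25)].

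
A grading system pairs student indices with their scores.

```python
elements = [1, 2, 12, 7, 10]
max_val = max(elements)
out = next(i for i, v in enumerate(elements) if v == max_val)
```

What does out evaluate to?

Step 1: max([1, 2, 12, 7, 10]) = 12.
Step 2: Find first index where value == 12:
  Index 0: 1 != 12
  Index 1: 2 != 12
  Index 2: 12 == 12, found!
Therefore out = 2.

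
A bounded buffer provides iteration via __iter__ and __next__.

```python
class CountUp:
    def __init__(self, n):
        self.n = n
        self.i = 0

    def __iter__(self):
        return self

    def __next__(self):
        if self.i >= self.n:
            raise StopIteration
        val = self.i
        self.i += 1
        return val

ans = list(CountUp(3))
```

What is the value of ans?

Step 1: CountUp(3) creates an iterator counting 0 to 2.
Step 2: list() consumes all values: [0, 1, 2].
Therefore ans = [0, 1, 2].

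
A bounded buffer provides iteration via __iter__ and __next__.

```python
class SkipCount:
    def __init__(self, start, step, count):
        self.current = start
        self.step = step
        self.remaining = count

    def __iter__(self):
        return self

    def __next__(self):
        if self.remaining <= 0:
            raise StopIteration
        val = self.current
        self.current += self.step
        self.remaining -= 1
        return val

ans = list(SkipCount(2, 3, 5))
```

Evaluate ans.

Step 1: SkipCount starts at 2, increments by 3, for 5 steps:
  Yield 2, then current += 3
  Yield 5, then current += 3
  Yield 8, then current += 3
  Yield 11, then current += 3
  Yield 14, then current += 3
Therefore ans = [2, 5, 8, 11, 14].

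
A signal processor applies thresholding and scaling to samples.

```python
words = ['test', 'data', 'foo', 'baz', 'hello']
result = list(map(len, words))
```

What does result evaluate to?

Step 1: Map len() to each word:
  'test' -> 4
  'data' -> 4
  'foo' -> 3
  'baz' -> 3
  'hello' -> 5
Therefore result = [4, 4, 3, 3, 5].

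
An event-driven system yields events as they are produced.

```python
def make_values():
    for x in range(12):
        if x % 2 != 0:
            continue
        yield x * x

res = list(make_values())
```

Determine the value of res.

Step 1: Only yield x**2 when x is divisible by 2:
  x=0: 0 % 2 == 0, yield 0**2 = 0
  x=2: 2 % 2 == 0, yield 2**2 = 4
  x=4: 4 % 2 == 0, yield 4**2 = 16
  x=6: 6 % 2 == 0, yield 6**2 = 36
  x=8: 8 % 2 == 0, yield 8**2 = 64
  x=10: 10 % 2 == 0, yield 10**2 = 100
Therefore res = [0, 4, 16, 36, 64, 100].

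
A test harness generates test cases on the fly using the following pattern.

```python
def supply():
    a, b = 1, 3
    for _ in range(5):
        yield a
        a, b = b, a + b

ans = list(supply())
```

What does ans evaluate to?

Step 1: Fibonacci-like sequence starting with a=1, b=3:
  Iteration 1: yield a=1, then a,b = 3,4
  Iteration 2: yield a=3, then a,b = 4,7
  Iteration 3: yield a=4, then a,b = 7,11
  Iteration 4: yield a=7, then a,b = 11,18
  Iteration 5: yield a=11, then a,b = 18,29
Therefore ans = [1, 3, 4, 7, 11].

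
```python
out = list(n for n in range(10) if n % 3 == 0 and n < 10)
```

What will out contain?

Step 1: Filter range(10) where n % 3 == 0 and n < 10:
  n=0: both conditions met, included
  n=1: excluded (1 % 3 != 0)
  n=2: excluded (2 % 3 != 0)
  n=3: both conditions met, included
  n=4: excluded (4 % 3 != 0)
  n=5: excluded (5 % 3 != 0)
  n=6: both conditions met, included
  n=7: excluded (7 % 3 != 0)
  n=8: excluded (8 % 3 != 0)
  n=9: both conditions met, included
Therefore out = [0, 3, 6, 9].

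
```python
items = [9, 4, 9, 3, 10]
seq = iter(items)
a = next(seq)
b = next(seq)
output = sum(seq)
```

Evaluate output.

Step 1: Create iterator over [9, 4, 9, 3, 10].
Step 2: a = next() = 9, b = next() = 4.
Step 3: sum() of remaining [9, 3, 10] = 22.
Therefore output = 22.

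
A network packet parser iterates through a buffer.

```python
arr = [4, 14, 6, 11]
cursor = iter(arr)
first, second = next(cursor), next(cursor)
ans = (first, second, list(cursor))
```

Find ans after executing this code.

Step 1: Create iterator over [4, 14, 6, 11].
Step 2: first = 4, second = 14.
Step 3: Remaining elements: [6, 11].
Therefore ans = (4, 14, [6, 11]).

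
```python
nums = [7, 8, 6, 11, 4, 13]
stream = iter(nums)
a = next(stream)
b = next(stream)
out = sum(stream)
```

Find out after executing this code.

Step 1: Create iterator over [7, 8, 6, 11, 4, 13].
Step 2: a = next() = 7, b = next() = 8.
Step 3: sum() of remaining [6, 11, 4, 13] = 34.
Therefore out = 34.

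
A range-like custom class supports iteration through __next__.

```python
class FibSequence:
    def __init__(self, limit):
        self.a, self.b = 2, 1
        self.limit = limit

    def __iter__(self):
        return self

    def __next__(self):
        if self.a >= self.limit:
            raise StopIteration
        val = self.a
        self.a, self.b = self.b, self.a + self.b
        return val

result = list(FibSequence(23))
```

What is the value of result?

Step 1: Fibonacci-like sequence (a=2, b=1) until >= 23:
  Yield 2, then a,b = 1,3
  Yield 1, then a,b = 3,4
  Yield 3, then a,b = 4,7
  Yield 4, then a,b = 7,11
  Yield 7, then a,b = 11,18
  Yield 11, then a,b = 18,29
  Yield 18, then a,b = 29,47
Step 2: 29 >= 23, stop.
Therefore result = [2, 1, 3, 4, 7, 11, 18].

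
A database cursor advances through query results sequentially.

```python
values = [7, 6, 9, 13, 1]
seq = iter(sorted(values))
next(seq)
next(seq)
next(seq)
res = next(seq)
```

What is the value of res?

Step 1: sorted([7, 6, 9, 13, 1]) = [1, 6, 7, 9, 13].
Step 2: Create iterator and skip 3 elements.
Step 3: next() returns 9.
Therefore res = 9.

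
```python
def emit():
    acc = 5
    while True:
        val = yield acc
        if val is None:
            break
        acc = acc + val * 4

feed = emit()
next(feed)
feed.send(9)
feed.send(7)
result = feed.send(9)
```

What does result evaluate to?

Step 1: next() -> yield acc=5.
Step 2: send(9) -> val=9, acc = 5 + 9*4 = 41, yield 41.
Step 3: send(7) -> val=7, acc = 41 + 7*4 = 69, yield 69.
Step 4: send(9) -> val=9, acc = 69 + 9*4 = 105, yield 105.
Therefore result = 105.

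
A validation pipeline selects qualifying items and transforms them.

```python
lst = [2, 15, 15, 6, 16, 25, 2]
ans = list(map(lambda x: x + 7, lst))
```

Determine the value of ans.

Step 1: Apply lambda x: x + 7 to each element:
  2 -> 9
  15 -> 22
  15 -> 22
  6 -> 13
  16 -> 23
  25 -> 32
  2 -> 9
Therefore ans = [9, 22, 22, 13, 23, 32, 9].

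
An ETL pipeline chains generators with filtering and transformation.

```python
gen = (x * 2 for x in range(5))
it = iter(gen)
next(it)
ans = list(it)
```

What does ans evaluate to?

Step 1: Generator produces [0, 2, 4, 6, 8].
Step 2: next(it) consumes first element (0).
Step 3: list(it) collects remaining: [2, 4, 6, 8].
Therefore ans = [2, 4, 6, 8].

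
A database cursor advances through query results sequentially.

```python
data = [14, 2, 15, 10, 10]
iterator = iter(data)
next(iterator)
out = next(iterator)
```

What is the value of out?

Step 1: Create iterator over [14, 2, 15, 10, 10].
Step 2: next() consumes 14.
Step 3: next() returns 2.
Therefore out = 2.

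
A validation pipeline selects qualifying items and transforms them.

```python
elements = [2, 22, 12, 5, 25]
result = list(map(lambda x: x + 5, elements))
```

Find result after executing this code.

Step 1: Apply lambda x: x + 5 to each element:
  2 -> 7
  22 -> 27
  12 -> 17
  5 -> 10
  25 -> 30
Therefore result = [7, 27, 17, 10, 30].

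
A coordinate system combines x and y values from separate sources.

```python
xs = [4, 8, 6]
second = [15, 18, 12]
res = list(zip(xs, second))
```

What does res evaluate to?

Step 1: zip pairs elements at same index:
  Index 0: (4, 15)
  Index 1: (8, 18)
  Index 2: (6, 12)
Therefore res = [(4, 15), (8, 18), (6, 12)].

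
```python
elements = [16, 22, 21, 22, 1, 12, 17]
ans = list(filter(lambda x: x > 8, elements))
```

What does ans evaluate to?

Step 1: Filter elements > 8:
  16: kept
  22: kept
  21: kept
  22: kept
  1: removed
  12: kept
  17: kept
Therefore ans = [16, 22, 21, 22, 12, 17].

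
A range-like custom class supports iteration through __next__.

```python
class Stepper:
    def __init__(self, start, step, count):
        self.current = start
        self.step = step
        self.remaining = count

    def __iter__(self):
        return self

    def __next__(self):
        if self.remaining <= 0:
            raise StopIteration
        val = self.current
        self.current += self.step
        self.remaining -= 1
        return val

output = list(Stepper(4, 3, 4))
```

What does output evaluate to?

Step 1: Stepper starts at 4, increments by 3, for 4 steps:
  Yield 4, then current += 3
  Yield 7, then current += 3
  Yield 10, then current += 3
  Yield 13, then current += 3
Therefore output = [4, 7, 10, 13].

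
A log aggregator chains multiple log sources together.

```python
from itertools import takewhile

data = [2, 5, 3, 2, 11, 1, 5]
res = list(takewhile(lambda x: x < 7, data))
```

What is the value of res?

Step 1: takewhile stops at first element >= 7:
  2 < 7: take
  5 < 7: take
  3 < 7: take
  2 < 7: take
  11 >= 7: stop
Therefore res = [2, 5, 3, 2].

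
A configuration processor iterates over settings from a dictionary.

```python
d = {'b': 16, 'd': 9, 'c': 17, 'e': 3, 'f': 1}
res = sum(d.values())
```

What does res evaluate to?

Step 1: d.values() = [16, 9, 17, 3, 1].
Step 2: sum = 46.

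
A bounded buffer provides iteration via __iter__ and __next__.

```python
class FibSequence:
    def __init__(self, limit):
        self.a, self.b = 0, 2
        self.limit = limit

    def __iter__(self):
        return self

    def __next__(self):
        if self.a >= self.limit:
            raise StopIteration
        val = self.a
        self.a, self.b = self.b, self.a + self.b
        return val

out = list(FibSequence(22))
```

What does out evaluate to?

Step 1: Fibonacci-like sequence (a=0, b=2) until >= 22:
  Yield 0, then a,b = 2,2
  Yield 2, then a,b = 2,4
  Yield 2, then a,b = 4,6
  Yield 4, then a,b = 6,10
  Yield 6, then a,b = 10,16
  Yield 10, then a,b = 16,26
  Yield 16, then a,b = 26,42
Step 2: 26 >= 22, stop.
Therefore out = [0, 2, 2, 4, 6, 10, 16].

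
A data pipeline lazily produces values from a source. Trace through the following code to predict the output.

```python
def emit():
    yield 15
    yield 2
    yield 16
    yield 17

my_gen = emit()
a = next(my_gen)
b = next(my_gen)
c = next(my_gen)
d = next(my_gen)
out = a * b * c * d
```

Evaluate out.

Step 1: Create generator and consume all values:
  a = next(my_gen) = 15
  b = next(my_gen) = 2
  c = next(my_gen) = 16
  d = next(my_gen) = 17
Step 2: out = 15 * 2 * 16 * 17 = 8160.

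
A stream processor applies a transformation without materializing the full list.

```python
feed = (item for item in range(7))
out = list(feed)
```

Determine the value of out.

Step 1: Generator expression iterates range(7): [0, 1, 2, 3, 4, 5, 6].
Step 2: list() collects all values.
Therefore out = [0, 1, 2, 3, 4, 5, 6].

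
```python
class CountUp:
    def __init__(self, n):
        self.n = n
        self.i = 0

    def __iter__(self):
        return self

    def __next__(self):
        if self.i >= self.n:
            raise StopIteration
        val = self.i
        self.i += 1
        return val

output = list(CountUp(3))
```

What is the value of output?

Step 1: CountUp(3) creates an iterator counting 0 to 2.
Step 2: list() consumes all values: [0, 1, 2].
Therefore output = [0, 1, 2].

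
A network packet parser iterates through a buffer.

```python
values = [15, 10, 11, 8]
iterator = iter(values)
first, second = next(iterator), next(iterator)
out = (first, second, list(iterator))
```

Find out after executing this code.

Step 1: Create iterator over [15, 10, 11, 8].
Step 2: first = 15, second = 10.
Step 3: Remaining elements: [11, 8].
Therefore out = (15, 10, [11, 8]).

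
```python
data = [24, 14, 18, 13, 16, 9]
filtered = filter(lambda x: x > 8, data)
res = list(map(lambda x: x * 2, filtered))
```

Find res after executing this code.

Step 1: Filter data for elements > 8:
  24: kept
  14: kept
  18: kept
  13: kept
  16: kept
  9: kept
Step 2: Map x * 2 on filtered [24, 14, 18, 13, 16, 9]:
  24 -> 48
  14 -> 28
  18 -> 36
  13 -> 26
  16 -> 32
  9 -> 18
Therefore res = [48, 28, 36, 26, 32, 18].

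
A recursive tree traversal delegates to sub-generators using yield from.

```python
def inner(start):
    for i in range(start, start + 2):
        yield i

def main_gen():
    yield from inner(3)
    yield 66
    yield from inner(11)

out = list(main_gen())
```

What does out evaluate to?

Step 1: main_gen() delegates to inner(3):
  yield 3
  yield 4
Step 2: yield 66
Step 3: Delegates to inner(11):
  yield 11
  yield 12
Therefore out = [3, 4, 66, 11, 12].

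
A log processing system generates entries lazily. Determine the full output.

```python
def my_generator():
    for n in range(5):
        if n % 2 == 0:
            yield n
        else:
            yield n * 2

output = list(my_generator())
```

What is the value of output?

Step 1: For each n in range(5), yield n if even, else n*2:
  n=0 (even): yield 0
  n=1 (odd): yield 1*2 = 2
  n=2 (even): yield 2
  n=3 (odd): yield 3*2 = 6
  n=4 (even): yield 4
Therefore output = [0, 2, 2, 6, 4].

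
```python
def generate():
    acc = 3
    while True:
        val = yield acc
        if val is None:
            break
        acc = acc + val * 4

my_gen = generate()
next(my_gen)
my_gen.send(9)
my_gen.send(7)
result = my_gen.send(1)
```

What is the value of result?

Step 1: next() -> yield acc=3.
Step 2: send(9) -> val=9, acc = 3 + 9*4 = 39, yield 39.
Step 3: send(7) -> val=7, acc = 39 + 7*4 = 67, yield 67.
Step 4: send(1) -> val=1, acc = 67 + 1*4 = 71, yield 71.
Therefore result = 71.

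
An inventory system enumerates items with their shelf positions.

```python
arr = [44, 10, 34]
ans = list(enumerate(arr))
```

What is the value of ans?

Step 1: enumerate pairs each element with its index:
  (0, 44)
  (1, 10)
  (2, 34)
Therefore ans = [(0, 44), (1, 10), (2, 34)].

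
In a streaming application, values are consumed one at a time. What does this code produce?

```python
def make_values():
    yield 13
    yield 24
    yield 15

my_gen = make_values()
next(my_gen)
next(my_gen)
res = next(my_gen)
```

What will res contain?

Step 1: make_values() creates a generator.
Step 2: next(my_gen) yields 13 (consumed and discarded).
Step 3: next(my_gen) yields 24 (consumed and discarded).
Step 4: next(my_gen) yields 15, assigned to res.
Therefore res = 15.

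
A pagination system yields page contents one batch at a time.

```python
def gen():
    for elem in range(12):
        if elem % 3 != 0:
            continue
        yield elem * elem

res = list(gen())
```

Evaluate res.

Step 1: Only yield elem**2 when elem is divisible by 3:
  elem=0: 0 % 3 == 0, yield 0**2 = 0
  elem=3: 3 % 3 == 0, yield 3**2 = 9
  elem=6: 6 % 3 == 0, yield 6**2 = 36
  elem=9: 9 % 3 == 0, yield 9**2 = 81
Therefore res = [0, 9, 36, 81].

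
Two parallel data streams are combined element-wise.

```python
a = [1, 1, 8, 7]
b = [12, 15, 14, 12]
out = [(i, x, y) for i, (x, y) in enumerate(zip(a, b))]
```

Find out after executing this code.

Step 1: enumerate(zip(a, b)) gives index with paired elements:
  i=0: (1, 12)
  i=1: (1, 15)
  i=2: (8, 14)
  i=3: (7, 12)
Therefore out = [(0, 1, 12), (1, 1, 15), (2, 8, 14), (3, 7, 12)].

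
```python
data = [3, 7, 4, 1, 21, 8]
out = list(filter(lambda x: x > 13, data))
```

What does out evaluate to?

Step 1: Filter elements > 13:
  3: removed
  7: removed
  4: removed
  1: removed
  21: kept
  8: removed
Therefore out = [21].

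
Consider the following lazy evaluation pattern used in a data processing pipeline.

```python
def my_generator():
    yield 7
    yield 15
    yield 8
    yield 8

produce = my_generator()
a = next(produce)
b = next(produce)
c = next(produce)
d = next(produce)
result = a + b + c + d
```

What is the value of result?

Step 1: Create generator and consume all values:
  a = next(produce) = 7
  b = next(produce) = 15
  c = next(produce) = 8
  d = next(produce) = 8
Step 2: result = 7 + 15 + 8 + 8 = 38.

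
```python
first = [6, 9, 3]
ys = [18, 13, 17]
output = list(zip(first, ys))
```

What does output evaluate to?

Step 1: zip pairs elements at same index:
  Index 0: (6, 18)
  Index 1: (9, 13)
  Index 2: (3, 17)
Therefore output = [(6, 18), (9, 13), (3, 17)].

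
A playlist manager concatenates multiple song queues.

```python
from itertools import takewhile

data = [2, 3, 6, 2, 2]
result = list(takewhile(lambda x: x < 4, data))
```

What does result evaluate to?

Step 1: takewhile stops at first element >= 4:
  2 < 4: take
  3 < 4: take
  6 >= 4: stop
Therefore result = [2, 3].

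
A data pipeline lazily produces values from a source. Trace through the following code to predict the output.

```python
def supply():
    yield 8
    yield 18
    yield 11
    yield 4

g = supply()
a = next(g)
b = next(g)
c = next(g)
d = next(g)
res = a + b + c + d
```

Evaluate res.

Step 1: Create generator and consume all values:
  a = next(g) = 8
  b = next(g) = 18
  c = next(g) = 11
  d = next(g) = 4
Step 2: res = 8 + 18 + 11 + 4 = 41.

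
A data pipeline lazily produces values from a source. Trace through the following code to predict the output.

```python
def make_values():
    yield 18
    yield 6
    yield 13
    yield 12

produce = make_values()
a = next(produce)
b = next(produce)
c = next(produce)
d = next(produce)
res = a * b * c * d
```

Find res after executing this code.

Step 1: Create generator and consume all values:
  a = next(produce) = 18
  b = next(produce) = 6
  c = next(produce) = 13
  d = next(produce) = 12
Step 2: res = 18 * 6 * 13 * 12 = 16848.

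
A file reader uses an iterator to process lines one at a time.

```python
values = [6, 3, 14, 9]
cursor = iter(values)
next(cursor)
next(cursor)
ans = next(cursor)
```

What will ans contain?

Step 1: Create iterator over [6, 3, 14, 9].
Step 2: next() consumes 6.
Step 3: next() consumes 3.
Step 4: next() returns 14.
Therefore ans = 14.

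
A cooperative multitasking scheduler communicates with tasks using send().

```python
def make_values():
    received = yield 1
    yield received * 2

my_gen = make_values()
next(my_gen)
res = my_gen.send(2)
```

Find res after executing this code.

Step 1: next(my_gen) advances to first yield, producing 1.
Step 2: send(2) resumes, received = 2.
Step 3: yield received * 2 = 2 * 2 = 4.
Therefore res = 4.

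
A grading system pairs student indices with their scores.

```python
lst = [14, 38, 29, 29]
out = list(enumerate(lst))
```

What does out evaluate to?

Step 1: enumerate pairs each element with its index:
  (0, 14)
  (1, 38)
  (2, 29)
  (3, 29)
Therefore out = [(0, 14), (1, 38), (2, 29), (3, 29)].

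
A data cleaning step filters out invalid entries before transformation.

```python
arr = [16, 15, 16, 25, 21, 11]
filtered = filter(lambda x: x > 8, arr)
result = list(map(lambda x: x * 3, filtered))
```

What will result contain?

Step 1: Filter arr for elements > 8:
  16: kept
  15: kept
  16: kept
  25: kept
  21: kept
  11: kept
Step 2: Map x * 3 on filtered [16, 15, 16, 25, 21, 11]:
  16 -> 48
  15 -> 45
  16 -> 48
  25 -> 75
  21 -> 63
  11 -> 33
Therefore result = [48, 45, 48, 75, 63, 33].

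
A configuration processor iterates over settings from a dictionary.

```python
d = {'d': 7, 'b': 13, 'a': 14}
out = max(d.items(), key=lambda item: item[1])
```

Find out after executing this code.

Step 1: Find item with maximum value:
  ('d', 7)
  ('b', 13)
  ('a', 14)
Step 2: Maximum value is 14 at key 'a'.
Therefore out = ('a', 14).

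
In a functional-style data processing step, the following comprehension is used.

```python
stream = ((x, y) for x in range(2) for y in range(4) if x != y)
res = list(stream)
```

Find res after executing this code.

Step 1: Nested generator over range(2) x range(4) where x != y:
  (0, 0): excluded (x == y)
  (0, 1): included
  (0, 2): included
  (0, 3): included
  (1, 0): included
  (1, 1): excluded (x == y)
  (1, 2): included
  (1, 3): included
Therefore res = [(0, 1), (0, 2), (0, 3), (1, 0), (1, 2), (1, 3)].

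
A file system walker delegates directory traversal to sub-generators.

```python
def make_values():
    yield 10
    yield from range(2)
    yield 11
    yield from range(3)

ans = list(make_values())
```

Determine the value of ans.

Step 1: Trace yields in order:
  yield 10
  yield 0
  yield 1
  yield 11
  yield 0
  yield 1
  yield 2
Therefore ans = [10, 0, 1, 11, 0, 1, 2].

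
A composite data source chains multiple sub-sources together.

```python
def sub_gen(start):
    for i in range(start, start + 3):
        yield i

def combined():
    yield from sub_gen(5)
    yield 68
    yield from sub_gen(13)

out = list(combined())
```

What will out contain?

Step 1: combined() delegates to sub_gen(5):
  yield 5
  yield 6
  yield 7
Step 2: yield 68
Step 3: Delegates to sub_gen(13):
  yield 13
  yield 14
  yield 15
Therefore out = [5, 6, 7, 68, 13, 14, 15].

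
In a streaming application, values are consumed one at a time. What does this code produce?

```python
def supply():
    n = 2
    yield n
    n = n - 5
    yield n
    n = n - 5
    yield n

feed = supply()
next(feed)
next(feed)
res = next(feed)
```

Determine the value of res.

Step 1: Trace through generator execution:
  Yield 1: n starts at 2, yield 2
  Yield 2: n = 2 - 5 = -3, yield -3
  Yield 3: n = -3 - 5 = -8, yield -8
Step 2: First next() gets 2, second next() gets the second value, third next() yields -8.
Therefore res = -8.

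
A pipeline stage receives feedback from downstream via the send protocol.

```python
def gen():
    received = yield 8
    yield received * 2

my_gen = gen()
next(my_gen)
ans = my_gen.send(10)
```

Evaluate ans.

Step 1: next(my_gen) advances to first yield, producing 8.
Step 2: send(10) resumes, received = 10.
Step 3: yield received * 2 = 10 * 2 = 20.
Therefore ans = 20.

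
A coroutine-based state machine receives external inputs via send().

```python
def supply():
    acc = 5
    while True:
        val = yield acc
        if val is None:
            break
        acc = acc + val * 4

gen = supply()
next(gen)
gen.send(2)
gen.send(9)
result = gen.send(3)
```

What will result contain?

Step 1: next() -> yield acc=5.
Step 2: send(2) -> val=2, acc = 5 + 2*4 = 13, yield 13.
Step 3: send(9) -> val=9, acc = 13 + 9*4 = 49, yield 49.
Step 4: send(3) -> val=3, acc = 49 + 3*4 = 61, yield 61.
Therefore result = 61.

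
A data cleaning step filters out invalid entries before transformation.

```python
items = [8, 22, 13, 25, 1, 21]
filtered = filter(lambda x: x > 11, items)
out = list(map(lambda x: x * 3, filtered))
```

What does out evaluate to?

Step 1: Filter items for elements > 11:
  8: removed
  22: kept
  13: kept
  25: kept
  1: removed
  21: kept
Step 2: Map x * 3 on filtered [22, 13, 25, 21]:
  22 -> 66
  13 -> 39
  25 -> 75
  21 -> 63
Therefore out = [66, 39, 75, 63].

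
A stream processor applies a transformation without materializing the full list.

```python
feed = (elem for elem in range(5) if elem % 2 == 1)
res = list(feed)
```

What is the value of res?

Step 1: Filter range(5) keeping only odd values:
  elem=0: even, excluded
  elem=1: odd, included
  elem=2: even, excluded
  elem=3: odd, included
  elem=4: even, excluded
Therefore res = [1, 3].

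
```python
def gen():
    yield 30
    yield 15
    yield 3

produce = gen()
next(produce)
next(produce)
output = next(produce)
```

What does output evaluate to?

Step 1: gen() creates a generator.
Step 2: next(produce) yields 30 (consumed and discarded).
Step 3: next(produce) yields 15 (consumed and discarded).
Step 4: next(produce) yields 3, assigned to output.
Therefore output = 3.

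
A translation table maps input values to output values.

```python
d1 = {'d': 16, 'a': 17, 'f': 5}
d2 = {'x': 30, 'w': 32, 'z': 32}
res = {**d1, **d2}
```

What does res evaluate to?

Step 1: Merge d1 and d2 (d2 values override on key conflicts).
Step 2: d1 has keys ['d', 'a', 'f'], d2 has keys ['x', 'w', 'z'].
Therefore res = {'d': 16, 'a': 17, 'f': 5, 'x': 30, 'w': 32, 'z': 32}.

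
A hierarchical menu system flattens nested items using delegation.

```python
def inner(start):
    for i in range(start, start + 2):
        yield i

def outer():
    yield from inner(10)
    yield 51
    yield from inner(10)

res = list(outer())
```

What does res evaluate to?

Step 1: outer() delegates to inner(10):
  yield 10
  yield 11
Step 2: yield 51
Step 3: Delegates to inner(10):
  yield 10
  yield 11
Therefore res = [10, 11, 51, 10, 11].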